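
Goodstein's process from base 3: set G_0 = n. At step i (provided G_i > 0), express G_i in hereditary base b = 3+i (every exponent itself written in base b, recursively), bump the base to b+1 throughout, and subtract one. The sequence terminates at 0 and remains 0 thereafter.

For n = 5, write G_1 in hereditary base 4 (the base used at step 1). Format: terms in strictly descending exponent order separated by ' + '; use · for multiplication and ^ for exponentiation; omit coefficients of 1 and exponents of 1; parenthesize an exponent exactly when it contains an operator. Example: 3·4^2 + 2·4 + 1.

4 + 1

step 0: 5 = 3 + 2; sub 4 for 3: 4 + 2; = 6; G_1 = 6−1 = 5
step 1: 5 = 4 + 1; sub 5 for 4: 5 + 1; = 6; G_2 = 6−1 = 5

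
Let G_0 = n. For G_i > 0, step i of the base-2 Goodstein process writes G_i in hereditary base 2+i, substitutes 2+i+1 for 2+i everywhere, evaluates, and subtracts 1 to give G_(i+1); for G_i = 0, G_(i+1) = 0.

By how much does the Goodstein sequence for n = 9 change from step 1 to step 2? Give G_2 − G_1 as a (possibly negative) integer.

(0) 9|_2 = 2^(2 + 1) + 1 ↦ 3^(3 + 1) + 1|_3 = 82 ⇒ 81
(1) 81|_3 = 3^(3 + 1) ↦ 4^(4 + 1)|_4 = 1024 ⇒ 1023

942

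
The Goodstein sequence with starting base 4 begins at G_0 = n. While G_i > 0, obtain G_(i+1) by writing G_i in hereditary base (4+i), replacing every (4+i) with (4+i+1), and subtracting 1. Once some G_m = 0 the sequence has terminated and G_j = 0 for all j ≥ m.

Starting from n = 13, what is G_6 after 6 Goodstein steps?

21

13 —HB4→ 3·4 + 1 —bump→ 3·5 + 1 = 16 —(−1)→ 15
15 —HB5→ 3·5 —bump→ 3·6 = 18 —(−1)→ 17
17 —HB6→ 2·6 + 5 —bump→ 2·7 + 5 = 19 —(−1)→ 18
18 —HB7→ 2·7 + 4 —bump→ 2·8 + 4 = 20 —(−1)→ 19
19 —HB8→ 2·8 + 3 —bump→ 2·9 + 3 = 21 —(−1)→ 20
20 —HB9→ 2·9 + 2 —bump→ 2·10 + 2 = 22 —(−1)→ 21
21 —HB10→ 2·10 + 1 —bump→ 2·11 + 1 = 23 —(−1)→ 22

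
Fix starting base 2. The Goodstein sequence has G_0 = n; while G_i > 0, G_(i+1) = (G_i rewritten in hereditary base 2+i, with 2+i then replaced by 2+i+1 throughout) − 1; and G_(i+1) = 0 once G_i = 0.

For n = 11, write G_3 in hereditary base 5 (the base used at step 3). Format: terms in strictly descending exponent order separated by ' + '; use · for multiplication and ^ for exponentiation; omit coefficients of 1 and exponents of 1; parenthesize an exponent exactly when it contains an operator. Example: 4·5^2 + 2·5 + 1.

i=0: 11 = 2^(2 + 1) + 2 + 1 (b=2); 2→3: 3^(3 + 1) + 3 + 1 = 85; 85−1 = 84
i=1: 84 = 3^(3 + 1) + 3 (b=3); 3→4: 4^(4 + 1) + 4 = 1028; 1028−1 = 1027
i=2: 1027 = 4^(4 + 1) + 3 (b=4); 4→5: 5^(5 + 1) + 3 = 15628; 15628−1 = 15627

5^(5 + 1) + 2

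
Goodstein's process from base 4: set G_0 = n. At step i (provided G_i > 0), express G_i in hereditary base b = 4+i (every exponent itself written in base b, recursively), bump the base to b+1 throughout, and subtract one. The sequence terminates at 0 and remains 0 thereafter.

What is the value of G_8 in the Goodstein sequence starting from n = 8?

(0) 8|_4 = 2·4 ↦ 2·5|_5 = 10 ⇒ 9
(1) 9|_5 = 5 + 4 ↦ 6 + 4|_6 = 10 ⇒ 9
(2) 9|_6 = 6 + 3 ↦ 7 + 3|_7 = 10 ⇒ 9
(3) 9|_7 = 7 + 2 ↦ 8 + 2|_8 = 10 ⇒ 9
(4) 9|_8 = 8 + 1 ↦ 9 + 1|_9 = 10 ⇒ 9
(5) 9|_9 = 9 ↦ 10|_10 = 10 ⇒ 9
(6) 9|_10 = 9 ↦ 9|_11 = 9 ⇒ 8
(7) 8|_11 = 8 ↦ 8|_12 = 8 ⇒ 7
(8) 7|_12 = 7 ↦ 7|_13 = 7 ⇒ 6

7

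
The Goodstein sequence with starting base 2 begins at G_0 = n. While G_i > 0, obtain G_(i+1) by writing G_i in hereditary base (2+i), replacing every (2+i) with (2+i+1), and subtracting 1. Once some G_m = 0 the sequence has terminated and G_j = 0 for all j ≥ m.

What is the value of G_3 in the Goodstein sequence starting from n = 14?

(0) 14|_2 = 2^(2 + 1) + 2^2 + 2 ↦ 3^(3 + 1) + 3^3 + 3|_3 = 111 ⇒ 110
(1) 110|_3 = 3^(3 + 1) + 3^3 + 2 ↦ 4^(4 + 1) + 4^4 + 2|_4 = 1282 ⇒ 1281
(2) 1281|_4 = 4^(4 + 1) + 4^4 + 1 ↦ 5^(5 + 1) + 5^5 + 1|_5 = 18751 ⇒ 18750
(3) 18750|_5 = 5^(5 + 1) + 5^5 ↦ 6^(6 + 1) + 6^6|_6 = 326592 ⇒ 326591

18750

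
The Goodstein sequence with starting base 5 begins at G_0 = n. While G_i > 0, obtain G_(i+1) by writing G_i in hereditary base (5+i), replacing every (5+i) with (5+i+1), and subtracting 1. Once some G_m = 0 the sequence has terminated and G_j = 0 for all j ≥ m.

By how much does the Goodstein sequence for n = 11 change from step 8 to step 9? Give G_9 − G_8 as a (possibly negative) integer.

step 0: 11 = 2·5 + 1; sub 6 for 5: 2·6 + 1; = 13; G_1 = 13−1 = 12
step 1: 12 = 2·6; sub 7 for 6: 2·7; = 14; G_2 = 14−1 = 13
step 2: 13 = 7 + 6; sub 8 for 7: 8 + 6; = 14; G_3 = 14−1 = 13
step 3: 13 = 8 + 5; sub 9 for 8: 9 + 5; = 14; G_4 = 14−1 = 13
step 4: 13 = 9 + 4; sub 10 for 9: 10 + 4; = 14; G_5 = 14−1 = 13
step 5: 13 = 10 + 3; sub 11 for 10: 11 + 3; = 14; G_6 = 14−1 = 13
step 6: 13 = 11 + 2; sub 12 for 11: 12 + 2; = 14; G_7 = 14−1 = 13
step 7: 13 = 12 + 1; sub 13 for 12: 13 + 1; = 14; G_8 = 14−1 = 13
step 8: 13 = 13; sub 14 for 13: 14; = 14; G_9 = 14−1 = 13

0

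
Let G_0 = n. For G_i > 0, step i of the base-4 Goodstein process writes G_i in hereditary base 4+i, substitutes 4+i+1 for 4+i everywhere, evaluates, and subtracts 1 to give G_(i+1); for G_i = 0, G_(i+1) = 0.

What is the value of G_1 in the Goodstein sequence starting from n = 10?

11

step 0: 10 = 2·4 + 2; sub 5 for 4: 2·5 + 2; = 12; G_1 = 12−1 = 11
step 1: 11 = 2·5 + 1; sub 6 for 5: 2·6 + 1; = 13; G_2 = 13−1 = 12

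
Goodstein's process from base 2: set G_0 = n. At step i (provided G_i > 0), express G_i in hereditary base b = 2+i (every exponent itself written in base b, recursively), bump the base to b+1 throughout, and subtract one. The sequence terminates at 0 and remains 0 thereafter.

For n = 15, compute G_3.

step 0: 15 = 2^(2 + 1) + 2^2 + 2 + 1; sub 3 for 2: 3^(3 + 1) + 3^3 + 3 + 1; = 112; G_1 = 112−1 = 111
step 1: 111 = 3^(3 + 1) + 3^3 + 3; sub 4 for 3: 4^(4 + 1) + 4^4 + 4; = 1284; G_2 = 1284−1 = 1283
step 2: 1283 = 4^(4 + 1) + 4^4 + 3; sub 5 for 4: 5^(5 + 1) + 5^5 + 3; = 18753; G_3 = 18753−1 = 18752
step 3: 18752 = 5^(5 + 1) + 5^5 + 2; sub 6 for 5: 6^(6 + 1) + 6^6 + 2; = 326594; G_4 = 326594−1 = 326593

18752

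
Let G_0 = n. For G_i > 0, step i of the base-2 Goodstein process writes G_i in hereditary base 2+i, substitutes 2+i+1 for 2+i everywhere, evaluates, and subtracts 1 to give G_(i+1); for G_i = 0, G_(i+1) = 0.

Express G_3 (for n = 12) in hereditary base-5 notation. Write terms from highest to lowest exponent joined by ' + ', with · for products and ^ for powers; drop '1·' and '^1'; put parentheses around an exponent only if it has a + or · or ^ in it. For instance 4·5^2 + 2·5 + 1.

12 —HB2→ 2^(2 + 1) + 2^2 —bump→ 3^(3 + 1) + 3^3 = 108 —(−1)→ 107
107 —HB3→ 3^(3 + 1) + 2·3^2 + 2·3 + 2 —bump→ 4^(4 + 1) + 2·4^2 + 2·4 + 2 = 1066 —(−1)→ 1065
1065 —HB4→ 4^(4 + 1) + 2·4^2 + 2·4 + 1 —bump→ 5^(5 + 1) + 2·5^2 + 2·5 + 1 = 15686 —(−1)→ 15685

5^(5 + 1) + 2·5^2 + 2·5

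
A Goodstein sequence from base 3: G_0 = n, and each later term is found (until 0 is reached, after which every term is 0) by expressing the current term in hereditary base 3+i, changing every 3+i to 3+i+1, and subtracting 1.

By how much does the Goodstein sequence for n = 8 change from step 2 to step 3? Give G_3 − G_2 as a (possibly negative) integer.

base 3: 8 = 2·3 + 2; at 4: 2·4 + 2 = 10; next = 9
base 4: 9 = 2·4 + 1; at 5: 2·5 + 1 = 11; next = 10
base 5: 10 = 2·5; at 6: 2·6 = 12; next = 11

1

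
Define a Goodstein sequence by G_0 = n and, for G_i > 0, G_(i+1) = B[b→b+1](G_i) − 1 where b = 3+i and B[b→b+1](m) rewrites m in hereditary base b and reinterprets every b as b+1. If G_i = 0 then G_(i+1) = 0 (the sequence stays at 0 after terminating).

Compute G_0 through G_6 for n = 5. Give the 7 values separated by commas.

base 3: 5 = 3 + 2; at 4: 4 + 2 = 6; next = 5
base 4: 5 = 4 + 1; at 5: 5 + 1 = 6; next = 5
base 5: 5 = 5; at 6: 6 = 6; next = 5
base 6: 5 = 5; at 7: 5 = 5; next = 4
base 7: 4 = 4; at 8: 4 = 4; next = 3
base 8: 3 = 3; at 9: 3 = 3; next = 2

5, 5, 5, 5, 4, 3, 2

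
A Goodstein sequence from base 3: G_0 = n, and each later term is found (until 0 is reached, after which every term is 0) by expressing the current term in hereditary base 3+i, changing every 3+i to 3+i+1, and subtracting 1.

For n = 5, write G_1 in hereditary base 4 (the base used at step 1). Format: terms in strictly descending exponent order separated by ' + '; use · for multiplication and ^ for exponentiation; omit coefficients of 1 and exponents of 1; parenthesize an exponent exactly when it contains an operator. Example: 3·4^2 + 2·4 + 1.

G_0=5  [base 3] 3 + 2  →[3↦4]→  4 + 2 = 6  −1 ⇒ G_1=5
G_1=5  [base 4] 4 + 1  →[4↦5]→  5 + 1 = 6  −1 ⇒ G_2=5

4 + 1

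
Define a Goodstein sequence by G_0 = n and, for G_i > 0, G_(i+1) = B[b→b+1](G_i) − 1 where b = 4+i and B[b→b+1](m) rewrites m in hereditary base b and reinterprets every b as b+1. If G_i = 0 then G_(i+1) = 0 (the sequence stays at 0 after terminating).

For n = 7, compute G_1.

7

G_0=7  [base 4] 4 + 3  →[4↦5]→  5 + 3 = 8  −1 ⇒ G_1=7
G_1=7  [base 5] 5 + 2  →[5↦6]→  6 + 2 = 8  −1 ⇒ G_2=7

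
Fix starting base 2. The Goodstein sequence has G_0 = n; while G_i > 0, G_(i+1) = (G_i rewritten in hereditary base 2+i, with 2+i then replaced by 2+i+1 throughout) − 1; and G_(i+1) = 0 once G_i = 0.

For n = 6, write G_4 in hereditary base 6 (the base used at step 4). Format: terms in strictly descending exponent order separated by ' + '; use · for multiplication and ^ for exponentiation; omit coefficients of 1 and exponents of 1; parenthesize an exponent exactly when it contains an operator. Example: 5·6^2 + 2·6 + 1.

G_0 = 6. HB_2(6) = 2^2 + 2. Bump = 30. G_1 = 29.
G_1 = 29. HB_3(29) = 3^3 + 2. Bump = 258. G_2 = 257.
G_2 = 257. HB_4(257) = 4^4 + 1. Bump = 3126. G_3 = 3125.
G_3 = 3125. HB_5(3125) = 5^5. Bump = 46656. G_4 = 46655.

5·6^5 + 5·6^4 + 5·6^3 + 5·6^2 + 5·6 + 5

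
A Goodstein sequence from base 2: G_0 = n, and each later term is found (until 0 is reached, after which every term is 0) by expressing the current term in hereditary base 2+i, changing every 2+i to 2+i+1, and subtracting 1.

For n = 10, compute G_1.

G_0=10  [base 2] 2^(2 + 1) + 2  →[2↦3]→  3^(3 + 1) + 3 = 84  −1 ⇒ G_1=83
G_1=83  [base 3] 3^(3 + 1) + 2  →[3↦4]→  4^(4 + 1) + 2 = 1026  −1 ⇒ G_2=1025

83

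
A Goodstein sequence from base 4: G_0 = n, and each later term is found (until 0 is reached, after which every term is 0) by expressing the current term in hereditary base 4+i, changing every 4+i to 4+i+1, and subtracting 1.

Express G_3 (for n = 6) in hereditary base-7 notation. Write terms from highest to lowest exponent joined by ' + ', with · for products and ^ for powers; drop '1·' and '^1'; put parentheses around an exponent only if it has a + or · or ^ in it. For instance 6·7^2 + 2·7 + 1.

6 —HB4→ 4 + 2 —bump→ 5 + 2 = 7 —(−1)→ 6
6 —HB5→ 5 + 1 —bump→ 6 + 1 = 7 —(−1)→ 6
6 —HB6→ 6 —bump→ 7 = 7 —(−1)→ 6
6 —HB7→ 6 —bump→ 6 = 6 —(−1)→ 5

6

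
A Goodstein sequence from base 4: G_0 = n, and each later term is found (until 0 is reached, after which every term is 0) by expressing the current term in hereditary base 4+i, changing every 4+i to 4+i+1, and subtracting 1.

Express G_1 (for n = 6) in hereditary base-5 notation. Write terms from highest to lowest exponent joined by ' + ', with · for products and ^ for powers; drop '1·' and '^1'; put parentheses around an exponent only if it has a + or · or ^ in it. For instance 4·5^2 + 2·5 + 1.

i=0: 6 = 4 + 2 (b=4); 4→5: 5 + 2 = 7; 7−1 = 6
i=1: 6 = 5 + 1 (b=5); 5→6: 6 + 1 = 7; 7−1 = 6

5 + 1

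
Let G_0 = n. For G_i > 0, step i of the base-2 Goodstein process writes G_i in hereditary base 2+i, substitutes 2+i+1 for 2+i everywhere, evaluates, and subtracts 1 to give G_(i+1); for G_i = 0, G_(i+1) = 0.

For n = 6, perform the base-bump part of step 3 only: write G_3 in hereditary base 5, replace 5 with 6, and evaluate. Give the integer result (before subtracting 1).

6 —HB2→ 2^2 + 2 —bump→ 3^3 + 3 = 30 —(−1)→ 29
29 —HB3→ 3^3 + 2 —bump→ 4^4 + 2 = 258 —(−1)→ 257
257 —HB4→ 4^4 + 1 —bump→ 5^5 + 1 = 3126 —(−1)→ 3125
3125 —HB5→ 5^5 —bump→ 6^6 = 46656 —(−1)→ 46655

46656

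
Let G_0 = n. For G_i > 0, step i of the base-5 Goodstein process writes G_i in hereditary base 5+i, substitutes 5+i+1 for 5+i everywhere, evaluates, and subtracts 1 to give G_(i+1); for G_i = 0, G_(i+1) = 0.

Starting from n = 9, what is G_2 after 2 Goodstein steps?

9

[0] 9 ≡ 5 + 4 (base 5). Lift 6: 10. −1: 9.
[1] 9 ≡ 6 + 3 (base 6). Lift 7: 10. −1: 9.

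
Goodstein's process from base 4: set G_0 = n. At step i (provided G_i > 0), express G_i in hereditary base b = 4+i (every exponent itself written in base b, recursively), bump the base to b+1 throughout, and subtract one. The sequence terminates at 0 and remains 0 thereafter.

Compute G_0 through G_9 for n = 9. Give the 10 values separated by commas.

9, 10, 11, 11, 11, 11, 11, 11, 11, 10

i=0: 9 = 2·4 + 1 (b=4); 4→5: 2·5 + 1 = 11; 11−1 = 10
i=1: 10 = 2·5 (b=5); 5→6: 2·6 = 12; 12−1 = 11
i=2: 11 = 6 + 5 (b=6); 6→7: 7 + 5 = 12; 12−1 = 11
i=3: 11 = 7 + 4 (b=7); 7→8: 8 + 4 = 12; 12−1 = 11
i=4: 11 = 8 + 3 (b=8); 8→9: 9 + 3 = 12; 12−1 = 11
i=5: 11 = 9 + 2 (b=9); 9→10: 10 + 2 = 12; 12−1 = 11
i=6: 11 = 10 + 1 (b=10); 10→11: 11 + 1 = 12; 12−1 = 11
i=7: 11 = 11 (b=11); 11→12: 12 = 12; 12−1 = 11
i=8: 11 = 11 (b=12); 12→13: 11 = 11; 11−1 = 10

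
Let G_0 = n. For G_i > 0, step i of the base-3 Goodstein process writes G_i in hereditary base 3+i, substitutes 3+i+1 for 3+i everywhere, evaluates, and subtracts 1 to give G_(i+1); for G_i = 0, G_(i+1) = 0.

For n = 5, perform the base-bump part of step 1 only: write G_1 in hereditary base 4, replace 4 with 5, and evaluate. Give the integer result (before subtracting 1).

5 —HB3→ 3 + 2 —bump→ 4 + 2 = 6 —(−1)→ 5
5 —HB4→ 4 + 1 —bump→ 5 + 1 = 6 —(−1)→ 5

6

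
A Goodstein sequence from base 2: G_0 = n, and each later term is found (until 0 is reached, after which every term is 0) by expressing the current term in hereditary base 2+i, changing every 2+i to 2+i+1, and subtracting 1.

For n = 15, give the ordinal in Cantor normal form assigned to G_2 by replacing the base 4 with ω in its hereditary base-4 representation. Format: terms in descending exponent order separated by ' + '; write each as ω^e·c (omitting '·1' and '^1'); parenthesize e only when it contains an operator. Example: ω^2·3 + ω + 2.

G_0 = 15. HB_2(15) = 2^(2 + 1) + 2^2 + 2 + 1. Bump = 112. G_1 = 111.
G_1 = 111. HB_3(111) = 3^(3 + 1) + 3^3 + 3. Bump = 1284. G_2 = 1283.
G_2 = 1283. HB_4(1283) = 4^(4 + 1) + 4^4 + 3. Bump = 18753. G_3 = 18752.

ω^(ω + 1) + ω^ω + 3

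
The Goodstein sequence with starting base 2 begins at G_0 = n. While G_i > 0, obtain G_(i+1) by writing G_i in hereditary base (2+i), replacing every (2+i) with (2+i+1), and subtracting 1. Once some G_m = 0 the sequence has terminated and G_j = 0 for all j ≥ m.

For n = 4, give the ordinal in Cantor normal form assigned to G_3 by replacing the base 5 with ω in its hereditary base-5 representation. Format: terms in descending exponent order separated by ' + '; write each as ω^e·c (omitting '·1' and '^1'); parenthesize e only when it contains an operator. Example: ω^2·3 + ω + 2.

ω^2·2 + ω·2

i=0: 4 = 2^2 (b=2); 2→3: 3^3 = 27; 27−1 = 26
i=1: 26 = 2·3^2 + 2·3 + 2 (b=3); 3→4: 2·4^2 + 2·4 + 2 = 42; 42−1 = 41
i=2: 41 = 2·4^2 + 2·4 + 1 (b=4); 4→5: 2·5^2 + 2·5 + 1 = 61; 61−1 = 60
i=3: 60 = 2·5^2 + 2·5 (b=5); 5→6: 2·6^2 + 2·6 = 84; 84−1 = 83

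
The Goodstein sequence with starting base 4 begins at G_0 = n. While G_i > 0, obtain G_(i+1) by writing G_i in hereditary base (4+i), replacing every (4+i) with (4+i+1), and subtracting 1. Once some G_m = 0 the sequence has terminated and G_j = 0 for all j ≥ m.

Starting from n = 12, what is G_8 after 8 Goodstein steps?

19

i=0: 12 = 3·4 (b=4); 4→5: 3·5 = 15; 15−1 = 14
i=1: 14 = 2·5 + 4 (b=5); 5→6: 2·6 + 4 = 16; 16−1 = 15
i=2: 15 = 2·6 + 3 (b=6); 6→7: 2·7 + 3 = 17; 17−1 = 16
i=3: 16 = 2·7 + 2 (b=7); 7→8: 2·8 + 2 = 18; 18−1 = 17
i=4: 17 = 2·8 + 1 (b=8); 8→9: 2·9 + 1 = 19; 19−1 = 18
i=5: 18 = 2·9 (b=9); 9→10: 2·10 = 20; 20−1 = 19
i=6: 19 = 10 + 9 (b=10); 10→11: 11 + 9 = 20; 20−1 = 19
i=7: 19 = 11 + 8 (b=11); 11→12: 12 + 8 = 20; 20−1 = 19
i=8: 19 = 12 + 7 (b=12); 12→13: 13 + 7 = 20; 20−1 = 19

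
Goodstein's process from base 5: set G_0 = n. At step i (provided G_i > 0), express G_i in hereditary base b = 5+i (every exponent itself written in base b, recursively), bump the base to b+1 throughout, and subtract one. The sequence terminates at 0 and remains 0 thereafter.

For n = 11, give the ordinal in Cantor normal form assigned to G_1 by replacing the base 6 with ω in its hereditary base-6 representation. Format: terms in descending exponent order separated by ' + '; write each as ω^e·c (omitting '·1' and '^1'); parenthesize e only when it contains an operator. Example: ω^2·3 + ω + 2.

ω·2

G_0=11  [base 5] 2·5 + 1  →[5↦6]→  2·6 + 1 = 13  −1 ⇒ G_1=12
G_1=12  [base 6] 2·6  →[6↦7]→  2·7 = 14  −1 ⇒ G_2=13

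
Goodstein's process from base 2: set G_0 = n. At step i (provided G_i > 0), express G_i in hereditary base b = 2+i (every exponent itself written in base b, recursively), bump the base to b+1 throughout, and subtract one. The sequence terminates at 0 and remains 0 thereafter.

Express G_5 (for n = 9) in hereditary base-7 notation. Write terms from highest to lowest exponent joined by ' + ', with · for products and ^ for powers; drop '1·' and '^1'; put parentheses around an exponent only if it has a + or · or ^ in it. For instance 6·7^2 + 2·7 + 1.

3·7^7 + 3·7^3 + 3·7^2 + 3·7

i=0: 9 = 2^(2 + 1) + 1 (b=2); 2→3: 3^(3 + 1) + 1 = 82; 82−1 = 81
i=1: 81 = 3^(3 + 1) (b=3); 3→4: 4^(4 + 1) = 1024; 1024−1 = 1023
i=2: 1023 = 3·4^4 + 3·4^3 + 3·4^2 + 3·4 + 3 (b=4); 4→5: 3·5^5 + 3·5^3 + 3·5^2 + 3·5 + 3 = 9843; 9843−1 = 9842
i=3: 9842 = 3·5^5 + 3·5^3 + 3·5^2 + 3·5 + 2 (b=5); 5→6: 3·6^6 + 3·6^3 + 3·6^2 + 3·6 + 2 = 140744; 140744−1 = 140743
i=4: 140743 = 3·6^6 + 3·6^3 + 3·6^2 + 3·6 + 1 (b=6); 6→7: 3·7^7 + 3·7^3 + 3·7^2 + 3·7 + 1 = 2471827; 2471827−1 = 2471826
i=5: 2471826 = 3·7^7 + 3·7^3 + 3·7^2 + 3·7 (b=7); 7→8: 3·8^8 + 3·8^3 + 3·8^2 + 3·8 = 50333400; 50333400−1 = 50333399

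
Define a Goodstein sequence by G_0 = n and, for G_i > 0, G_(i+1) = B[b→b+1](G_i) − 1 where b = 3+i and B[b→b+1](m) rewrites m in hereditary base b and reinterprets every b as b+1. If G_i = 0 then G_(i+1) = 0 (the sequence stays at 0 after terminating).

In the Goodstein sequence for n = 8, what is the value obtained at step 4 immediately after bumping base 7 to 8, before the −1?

12

G_0 = 8. HB_3(8) = 2·3 + 2. Bump = 10. G_1 = 9.
G_1 = 9. HB_4(9) = 2·4 + 1. Bump = 11. G_2 = 10.
G_2 = 10. HB_5(10) = 2·5. Bump = 12. G_3 = 11.
G_3 = 11. HB_6(11) = 6 + 5. Bump = 12. G_4 = 11.
G_4 = 11. HB_7(11) = 7 + 4. Bump = 12. G_5 = 11.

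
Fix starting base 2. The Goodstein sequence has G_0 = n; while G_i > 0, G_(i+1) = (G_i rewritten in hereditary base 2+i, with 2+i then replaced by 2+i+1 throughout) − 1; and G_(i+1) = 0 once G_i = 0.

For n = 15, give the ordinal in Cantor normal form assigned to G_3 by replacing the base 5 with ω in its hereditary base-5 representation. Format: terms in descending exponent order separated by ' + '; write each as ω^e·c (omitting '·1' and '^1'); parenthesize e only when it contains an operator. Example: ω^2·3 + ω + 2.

ω^(ω + 1) + ω^ω + 2

i=0: 15 = 2^(2 + 1) + 2^2 + 2 + 1 (b=2); 2→3: 3^(3 + 1) + 3^3 + 3 + 1 = 112; 112−1 = 111
i=1: 111 = 3^(3 + 1) + 3^3 + 3 (b=3); 3→4: 4^(4 + 1) + 4^4 + 4 = 1284; 1284−1 = 1283
i=2: 1283 = 4^(4 + 1) + 4^4 + 3 (b=4); 4→5: 5^(5 + 1) + 5^5 + 3 = 18753; 18753−1 = 18752
i=3: 18752 = 5^(5 + 1) + 5^5 + 2 (b=5); 5→6: 6^(6 + 1) + 6^6 + 2 = 326594; 326594−1 = 326593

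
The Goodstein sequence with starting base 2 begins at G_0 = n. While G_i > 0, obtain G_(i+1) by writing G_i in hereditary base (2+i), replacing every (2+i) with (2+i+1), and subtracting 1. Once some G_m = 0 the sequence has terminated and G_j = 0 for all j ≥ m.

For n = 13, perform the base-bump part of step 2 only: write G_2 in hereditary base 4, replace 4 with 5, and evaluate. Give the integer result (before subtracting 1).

G_0 = 13. HB_2(13) = 2^(2 + 1) + 2^2 + 1. Bump = 109. G_1 = 108.
G_1 = 108. HB_3(108) = 3^(3 + 1) + 3^3. Bump = 1280. G_2 = 1279.
G_2 = 1279. HB_4(1279) = 4^(4 + 1) + 3·4^3 + 3·4^2 + 3·4 + 3. Bump = 16093. G_3 = 16092.

16093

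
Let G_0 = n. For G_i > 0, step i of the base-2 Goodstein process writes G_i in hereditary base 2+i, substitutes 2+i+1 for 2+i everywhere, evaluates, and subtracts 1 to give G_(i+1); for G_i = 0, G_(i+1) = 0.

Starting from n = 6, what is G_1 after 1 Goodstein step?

29

base 2: 6 = 2^2 + 2; at 3: 3^3 + 3 = 30; next = 29
base 3: 29 = 3^3 + 2; at 4: 4^4 + 2 = 258; next = 257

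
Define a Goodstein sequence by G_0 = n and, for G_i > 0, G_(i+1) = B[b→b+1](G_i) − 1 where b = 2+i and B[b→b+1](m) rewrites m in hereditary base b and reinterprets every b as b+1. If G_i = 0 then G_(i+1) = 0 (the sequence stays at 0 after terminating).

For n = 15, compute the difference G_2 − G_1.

15 —HB2→ 2^(2 + 1) + 2^2 + 2 + 1 —bump→ 3^(3 + 1) + 3^3 + 3 + 1 = 112 —(−1)→ 111
111 —HB3→ 3^(3 + 1) + 3^3 + 3 —bump→ 4^(4 + 1) + 4^4 + 4 = 1284 —(−1)→ 1283

1172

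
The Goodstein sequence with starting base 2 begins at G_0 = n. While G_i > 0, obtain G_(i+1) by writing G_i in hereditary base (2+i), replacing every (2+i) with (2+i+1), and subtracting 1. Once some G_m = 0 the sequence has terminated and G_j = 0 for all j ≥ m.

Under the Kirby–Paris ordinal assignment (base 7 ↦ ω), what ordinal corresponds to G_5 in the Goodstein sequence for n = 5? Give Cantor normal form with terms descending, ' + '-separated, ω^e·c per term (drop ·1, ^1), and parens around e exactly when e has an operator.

ω^3·3 + ω^2·3 + ω·3

(0) 5|_2 = 2^2 + 1 ↦ 3^3 + 1|_3 = 28 ⇒ 27
(1) 27|_3 = 3^3 ↦ 4^4|_4 = 256 ⇒ 255
(2) 255|_4 = 3·4^3 + 3·4^2 + 3·4 + 3 ↦ 3·5^3 + 3·5^2 + 3·5 + 3|_5 = 468 ⇒ 467
(3) 467|_5 = 3·5^3 + 3·5^2 + 3·5 + 2 ↦ 3·6^3 + 3·6^2 + 3·6 + 2|_6 = 776 ⇒ 775
(4) 775|_6 = 3·6^3 + 3·6^2 + 3·6 + 1 ↦ 3·7^3 + 3·7^2 + 3·7 + 1|_7 = 1198 ⇒ 1197
(5) 1197|_7 = 3·7^3 + 3·7^2 + 3·7 ↦ 3·8^3 + 3·8^2 + 3·8|_8 = 1752 ⇒ 1751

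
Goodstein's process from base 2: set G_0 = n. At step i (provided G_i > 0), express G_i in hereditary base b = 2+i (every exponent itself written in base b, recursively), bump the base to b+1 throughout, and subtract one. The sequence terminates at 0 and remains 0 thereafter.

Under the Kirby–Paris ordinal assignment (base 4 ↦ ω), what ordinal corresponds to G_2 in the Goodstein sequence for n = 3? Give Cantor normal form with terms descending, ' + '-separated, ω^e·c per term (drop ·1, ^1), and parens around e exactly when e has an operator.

G_0 = 3. HB_2(3) = 2 + 1. Bump = 4. G_1 = 3.
G_1 = 3. HB_3(3) = 3. Bump = 4. G_2 = 3.
G_2 = 3. HB_4(3) = 3. Bump = 3. G_3 = 2.

3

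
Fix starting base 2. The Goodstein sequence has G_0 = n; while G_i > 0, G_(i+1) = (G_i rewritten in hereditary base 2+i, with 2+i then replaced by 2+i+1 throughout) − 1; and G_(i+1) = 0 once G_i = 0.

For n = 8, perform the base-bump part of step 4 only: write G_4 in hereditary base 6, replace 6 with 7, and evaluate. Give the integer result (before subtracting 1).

(0) 8|_2 = 2^(2 + 1) ↦ 3^(3 + 1)|_3 = 81 ⇒ 80
(1) 80|_3 = 2·3^3 + 2·3^2 + 2·3 + 2 ↦ 2·4^4 + 2·4^2 + 2·4 + 2|_4 = 554 ⇒ 553
(2) 553|_4 = 2·4^4 + 2·4^2 + 2·4 + 1 ↦ 2·5^5 + 2·5^2 + 2·5 + 1|_5 = 6311 ⇒ 6310
(3) 6310|_5 = 2·5^5 + 2·5^2 + 2·5 ↦ 2·6^6 + 2·6^2 + 2·6|_6 = 93396 ⇒ 93395

1647196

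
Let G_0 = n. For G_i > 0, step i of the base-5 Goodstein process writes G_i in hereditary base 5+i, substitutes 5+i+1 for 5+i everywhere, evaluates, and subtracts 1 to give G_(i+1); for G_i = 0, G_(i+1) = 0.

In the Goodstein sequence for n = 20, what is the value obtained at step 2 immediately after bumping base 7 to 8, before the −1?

base 5: 20 = 4·5; at 6: 4·6 = 24; next = 23
base 6: 23 = 3·6 + 5; at 7: 3·7 + 5 = 26; next = 25
base 7: 25 = 3·7 + 4; at 8: 3·8 + 4 = 28; next = 27

28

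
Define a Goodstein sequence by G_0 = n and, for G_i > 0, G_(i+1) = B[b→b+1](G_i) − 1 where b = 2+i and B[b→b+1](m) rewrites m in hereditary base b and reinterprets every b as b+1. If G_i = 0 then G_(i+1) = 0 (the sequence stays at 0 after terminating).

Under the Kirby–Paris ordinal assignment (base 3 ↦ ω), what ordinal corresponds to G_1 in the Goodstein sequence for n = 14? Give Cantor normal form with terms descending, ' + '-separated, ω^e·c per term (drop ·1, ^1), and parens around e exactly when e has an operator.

ω^(ω + 1) + ω^ω + 2

i=0: 14 = 2^(2 + 1) + 2^2 + 2 (b=2); 2→3: 3^(3 + 1) + 3^3 + 3 = 111; 111−1 = 110
i=1: 110 = 3^(3 + 1) + 3^3 + 2 (b=3); 3→4: 4^(4 + 1) + 4^4 + 2 = 1282; 1282−1 = 1281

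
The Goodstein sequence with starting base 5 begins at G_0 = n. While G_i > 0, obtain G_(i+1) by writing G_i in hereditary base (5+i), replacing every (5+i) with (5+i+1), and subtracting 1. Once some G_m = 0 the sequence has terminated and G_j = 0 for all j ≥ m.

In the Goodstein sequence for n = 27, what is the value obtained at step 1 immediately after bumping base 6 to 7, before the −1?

i=0: 27 = 5^2 + 2 (b=5); 5→6: 6^2 + 2 = 38; 38−1 = 37
i=1: 37 = 6^2 + 1 (b=6); 6→7: 7^2 + 1 = 50; 50−1 = 49

50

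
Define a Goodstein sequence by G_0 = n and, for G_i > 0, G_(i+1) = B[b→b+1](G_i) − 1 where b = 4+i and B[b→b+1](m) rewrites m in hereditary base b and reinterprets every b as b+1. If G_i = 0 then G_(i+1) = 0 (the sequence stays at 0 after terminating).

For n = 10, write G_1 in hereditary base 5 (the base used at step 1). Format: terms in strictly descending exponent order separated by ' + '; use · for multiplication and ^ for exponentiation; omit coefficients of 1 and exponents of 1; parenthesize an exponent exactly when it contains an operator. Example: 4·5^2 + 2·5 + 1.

base 4: 10 = 2·4 + 2; at 5: 2·5 + 2 = 12; next = 11
base 5: 11 = 2·5 + 1; at 6: 2·6 + 1 = 13; next = 12

2·5 + 1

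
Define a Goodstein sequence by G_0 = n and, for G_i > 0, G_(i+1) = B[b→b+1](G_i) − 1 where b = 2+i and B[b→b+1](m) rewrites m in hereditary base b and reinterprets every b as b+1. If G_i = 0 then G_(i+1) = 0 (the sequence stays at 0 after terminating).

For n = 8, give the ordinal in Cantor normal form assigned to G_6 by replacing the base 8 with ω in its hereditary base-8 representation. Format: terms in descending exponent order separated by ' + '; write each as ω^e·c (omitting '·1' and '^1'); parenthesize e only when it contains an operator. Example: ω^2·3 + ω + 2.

base 2: 8 = 2^(2 + 1); at 3: 3^(3 + 1) = 81; next = 80
base 3: 80 = 2·3^3 + 2·3^2 + 2·3 + 2; at 4: 2·4^4 + 2·4^2 + 2·4 + 2 = 554; next = 553
base 4: 553 = 2·4^4 + 2·4^2 + 2·4 + 1; at 5: 2·5^5 + 2·5^2 + 2·5 + 1 = 6311; next = 6310
base 5: 6310 = 2·5^5 + 2·5^2 + 2·5; at 6: 2·6^6 + 2·6^2 + 2·6 = 93396; next = 93395
base 6: 93395 = 2·6^6 + 2·6^2 + 6 + 5; at 7: 2·7^7 + 2·7^2 + 7 + 5 = 1647196; next = 1647195
base 7: 1647195 = 2·7^7 + 2·7^2 + 7 + 4; at 8: 2·8^8 + 2·8^2 + 8 + 4 = 33554572; next = 33554571
base 8: 33554571 = 2·8^8 + 2·8^2 + 8 + 3; at 9: 2·9^9 + 2·9^2 + 9 + 3 = 774841152; next = 774841151

ω^ω·2 + ω^2·2 + ω + 3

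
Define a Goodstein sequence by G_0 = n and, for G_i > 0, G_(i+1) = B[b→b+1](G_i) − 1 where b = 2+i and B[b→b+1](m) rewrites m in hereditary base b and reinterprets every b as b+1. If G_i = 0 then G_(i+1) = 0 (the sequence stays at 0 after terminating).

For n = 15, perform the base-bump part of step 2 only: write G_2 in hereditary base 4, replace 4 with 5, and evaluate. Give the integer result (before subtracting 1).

G_0 = 15. HB_2(15) = 2^(2 + 1) + 2^2 + 2 + 1. Bump = 112. G_1 = 111.
G_1 = 111. HB_3(111) = 3^(3 + 1) + 3^3 + 3. Bump = 1284. G_2 = 1283.

18753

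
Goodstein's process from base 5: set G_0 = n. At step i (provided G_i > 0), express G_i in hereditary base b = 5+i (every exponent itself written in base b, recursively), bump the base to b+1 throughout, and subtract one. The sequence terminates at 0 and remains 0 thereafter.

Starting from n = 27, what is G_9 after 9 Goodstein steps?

27 —HB5→ 5^2 + 2 —bump→ 6^2 + 2 = 38 —(−1)→ 37
37 —HB6→ 6^2 + 1 —bump→ 7^2 + 1 = 50 —(−1)→ 49
49 —HB7→ 7^2 —bump→ 8^2 = 64 —(−1)→ 63
63 —HB8→ 7·8 + 7 —bump→ 7·9 + 7 = 70 —(−1)→ 69
69 —HB9→ 7·9 + 6 —bump→ 7·10 + 6 = 76 —(−1)→ 75
75 —HB10→ 7·10 + 5 —bump→ 7·11 + 5 = 82 —(−1)→ 81
81 —HB11→ 7·11 + 4 —bump→ 7·12 + 4 = 88 —(−1)→ 87
87 —HB12→ 7·12 + 3 —bump→ 7·13 + 3 = 94 —(−1)→ 93
93 —HB13→ 7·13 + 2 —bump→ 7·14 + 2 = 100 —(−1)→ 99

99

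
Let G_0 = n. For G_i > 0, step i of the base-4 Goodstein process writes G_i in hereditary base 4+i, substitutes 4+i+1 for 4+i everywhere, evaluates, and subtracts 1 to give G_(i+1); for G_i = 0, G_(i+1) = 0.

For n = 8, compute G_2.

9

[0] 8 ≡ 2·4 (base 4). Lift 5: 10. −1: 9.
[1] 9 ≡ 5 + 4 (base 5). Lift 6: 10. −1: 9.
[2] 9 ≡ 6 + 3 (base 6). Lift 7: 10. −1: 9.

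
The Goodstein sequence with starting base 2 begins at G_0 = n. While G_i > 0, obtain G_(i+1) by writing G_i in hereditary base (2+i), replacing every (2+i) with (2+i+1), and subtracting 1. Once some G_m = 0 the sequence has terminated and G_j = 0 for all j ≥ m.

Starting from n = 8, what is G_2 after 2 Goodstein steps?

553

G_0 = 8. HB_2(8) = 2^(2 + 1). Bump = 81. G_1 = 80.
G_1 = 80. HB_3(80) = 2·3^3 + 2·3^2 + 2·3 + 2. Bump = 554. G_2 = 553.
G_2 = 553. HB_4(553) = 2·4^4 + 2·4^2 + 2·4 + 1. Bump = 6311. G_3 = 6310.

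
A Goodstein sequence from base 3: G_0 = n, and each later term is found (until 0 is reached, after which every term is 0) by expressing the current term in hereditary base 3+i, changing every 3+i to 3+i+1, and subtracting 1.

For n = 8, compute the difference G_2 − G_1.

i=0: 8 = 2·3 + 2 (b=3); 3→4: 2·4 + 2 = 10; 10−1 = 9
i=1: 9 = 2·4 + 1 (b=4); 4→5: 2·5 + 1 = 11; 11−1 = 10

1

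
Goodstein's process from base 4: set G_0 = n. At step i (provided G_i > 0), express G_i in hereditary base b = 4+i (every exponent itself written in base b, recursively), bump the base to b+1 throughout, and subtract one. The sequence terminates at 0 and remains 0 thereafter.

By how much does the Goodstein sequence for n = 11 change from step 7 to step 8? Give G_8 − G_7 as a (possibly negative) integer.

0

(0) 11|_4 = 2·4 + 3 ↦ 2·5 + 3|_5 = 13 ⇒ 12
(1) 12|_5 = 2·5 + 2 ↦ 2·6 + 2|_6 = 14 ⇒ 13
(2) 13|_6 = 2·6 + 1 ↦ 2·7 + 1|_7 = 15 ⇒ 14
(3) 14|_7 = 2·7 ↦ 2·8|_8 = 16 ⇒ 15
(4) 15|_8 = 8 + 7 ↦ 9 + 7|_9 = 16 ⇒ 15
(5) 15|_9 = 9 + 6 ↦ 10 + 6|_10 = 16 ⇒ 15
(6) 15|_10 = 10 + 5 ↦ 11 + 5|_11 = 16 ⇒ 15
(7) 15|_11 = 11 + 4 ↦ 12 + 4|_12 = 16 ⇒ 15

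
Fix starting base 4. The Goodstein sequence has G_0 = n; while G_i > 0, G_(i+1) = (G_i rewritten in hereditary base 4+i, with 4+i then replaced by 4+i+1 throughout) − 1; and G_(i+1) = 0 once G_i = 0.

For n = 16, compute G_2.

27

(0) 16|_4 = 4^2 ↦ 5^2|_5 = 25 ⇒ 24
(1) 24|_5 = 4·5 + 4 ↦ 4·6 + 4|_6 = 28 ⇒ 27
(2) 27|_6 = 4·6 + 3 ↦ 4·7 + 3|_7 = 31 ⇒ 30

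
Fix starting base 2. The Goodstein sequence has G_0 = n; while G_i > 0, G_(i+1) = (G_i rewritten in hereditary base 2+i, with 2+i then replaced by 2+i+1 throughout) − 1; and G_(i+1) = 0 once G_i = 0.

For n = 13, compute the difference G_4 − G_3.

264619

i=0: 13 = 2^(2 + 1) + 2^2 + 1 (b=2); 2→3: 3^(3 + 1) + 3^3 + 1 = 109; 109−1 = 108
i=1: 108 = 3^(3 + 1) + 3^3 (b=3); 3→4: 4^(4 + 1) + 4^4 = 1280; 1280−1 = 1279
i=2: 1279 = 4^(4 + 1) + 3·4^3 + 3·4^2 + 3·4 + 3 (b=4); 4→5: 5^(5 + 1) + 3·5^3 + 3·5^2 + 3·5 + 3 = 16093; 16093−1 = 16092
i=3: 16092 = 5^(5 + 1) + 3·5^3 + 3·5^2 + 3·5 + 2 (b=5); 5→6: 6^(6 + 1) + 3·6^3 + 3·6^2 + 3·6 + 2 = 280712; 280712−1 = 280711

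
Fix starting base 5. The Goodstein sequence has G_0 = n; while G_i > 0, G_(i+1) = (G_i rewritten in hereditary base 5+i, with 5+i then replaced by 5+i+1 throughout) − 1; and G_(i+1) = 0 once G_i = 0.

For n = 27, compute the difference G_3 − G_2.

[0] 27 ≡ 5^2 + 2 (base 5). Lift 6: 38. −1: 37.
[1] 37 ≡ 6^2 + 1 (base 6). Lift 7: 50. −1: 49.
[2] 49 ≡ 7^2 (base 7). Lift 8: 64. −1: 63.

14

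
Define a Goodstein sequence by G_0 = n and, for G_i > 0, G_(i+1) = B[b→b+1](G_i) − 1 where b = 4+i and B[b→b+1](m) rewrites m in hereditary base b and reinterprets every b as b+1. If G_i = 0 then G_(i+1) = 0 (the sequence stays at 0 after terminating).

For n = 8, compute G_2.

8 —HB4→ 2·4 —bump→ 2·5 = 10 —(−1)→ 9
9 —HB5→ 5 + 4 —bump→ 6 + 4 = 10 —(−1)→ 9
9 —HB6→ 6 + 3 —bump→ 7 + 3 = 10 —(−1)→ 9

9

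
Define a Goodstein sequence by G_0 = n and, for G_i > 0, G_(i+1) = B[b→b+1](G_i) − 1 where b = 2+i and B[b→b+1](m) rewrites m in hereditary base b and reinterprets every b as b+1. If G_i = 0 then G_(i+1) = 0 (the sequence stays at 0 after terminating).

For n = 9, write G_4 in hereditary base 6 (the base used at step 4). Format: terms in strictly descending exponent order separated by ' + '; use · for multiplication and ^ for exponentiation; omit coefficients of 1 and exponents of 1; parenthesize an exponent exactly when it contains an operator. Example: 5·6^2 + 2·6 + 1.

9 —HB2→ 2^(2 + 1) + 1 —bump→ 3^(3 + 1) + 1 = 82 —(−1)→ 81
81 —HB3→ 3^(3 + 1) —bump→ 4^(4 + 1) = 1024 —(−1)→ 1023
1023 —HB4→ 3·4^4 + 3·4^3 + 3·4^2 + 3·4 + 3 —bump→ 3·5^5 + 3·5^3 + 3·5^2 + 3·5 + 3 = 9843 —(−1)→ 9842
9842 —HB5→ 3·5^5 + 3·5^3 + 3·5^2 + 3·5 + 2 —bump→ 3·6^6 + 3·6^3 + 3·6^2 + 3·6 + 2 = 140744 —(−1)→ 140743

3·6^6 + 3·6^3 + 3·6^2 + 3·6 + 1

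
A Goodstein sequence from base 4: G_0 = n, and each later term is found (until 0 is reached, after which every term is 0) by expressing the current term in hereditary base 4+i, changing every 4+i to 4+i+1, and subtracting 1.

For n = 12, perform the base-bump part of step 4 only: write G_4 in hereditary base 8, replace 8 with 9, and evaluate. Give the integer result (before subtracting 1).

(0) 12|_4 = 3·4 ↦ 3·5|_5 = 15 ⇒ 14
(1) 14|_5 = 2·5 + 4 ↦ 2·6 + 4|_6 = 16 ⇒ 15
(2) 15|_6 = 2·6 + 3 ↦ 2·7 + 3|_7 = 17 ⇒ 16
(3) 16|_7 = 2·7 + 2 ↦ 2·8 + 2|_8 = 18 ⇒ 17
(4) 17|_8 = 2·8 + 1 ↦ 2·9 + 1|_9 = 19 ⇒ 18

19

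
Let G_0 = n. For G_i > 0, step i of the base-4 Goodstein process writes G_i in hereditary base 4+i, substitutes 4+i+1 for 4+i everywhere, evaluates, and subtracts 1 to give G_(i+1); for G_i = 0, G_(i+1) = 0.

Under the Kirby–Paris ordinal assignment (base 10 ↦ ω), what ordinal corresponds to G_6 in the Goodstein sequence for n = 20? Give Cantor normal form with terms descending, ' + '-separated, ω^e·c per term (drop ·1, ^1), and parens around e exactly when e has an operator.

i=0: 20 = 4^2 + 4 (b=4); 4→5: 5^2 + 5 = 30; 30−1 = 29
i=1: 29 = 5^2 + 4 (b=5); 5→6: 6^2 + 4 = 40; 40−1 = 39
i=2: 39 = 6^2 + 3 (b=6); 6→7: 7^2 + 3 = 52; 52−1 = 51
i=3: 51 = 7^2 + 2 (b=7); 7→8: 8^2 + 2 = 66; 66−1 = 65
i=4: 65 = 8^2 + 1 (b=8); 8→9: 9^2 + 1 = 82; 82−1 = 81
i=5: 81 = 9^2 (b=9); 9→10: 10^2 = 100; 100−1 = 99

ω·9 + 9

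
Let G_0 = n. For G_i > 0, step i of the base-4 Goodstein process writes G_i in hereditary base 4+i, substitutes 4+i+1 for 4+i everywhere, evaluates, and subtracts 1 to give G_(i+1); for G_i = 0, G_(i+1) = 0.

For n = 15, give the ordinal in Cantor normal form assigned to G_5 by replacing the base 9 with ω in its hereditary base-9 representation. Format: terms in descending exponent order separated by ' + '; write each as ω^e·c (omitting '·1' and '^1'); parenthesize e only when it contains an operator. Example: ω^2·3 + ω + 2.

15 —HB4→ 3·4 + 3 —bump→ 3·5 + 3 = 18 —(−1)→ 17
17 —HB5→ 3·5 + 2 —bump→ 3·6 + 2 = 20 —(−1)→ 19
19 —HB6→ 3·6 + 1 —bump→ 3·7 + 1 = 22 —(−1)→ 21
21 —HB7→ 3·7 —bump→ 3·8 = 24 —(−1)→ 23
23 —HB8→ 2·8 + 7 —bump→ 2·9 + 7 = 25 —(−1)→ 24
24 —HB9→ 2·9 + 6 —bump→ 2·10 + 6 = 26 —(−1)→ 25

ω·2 + 6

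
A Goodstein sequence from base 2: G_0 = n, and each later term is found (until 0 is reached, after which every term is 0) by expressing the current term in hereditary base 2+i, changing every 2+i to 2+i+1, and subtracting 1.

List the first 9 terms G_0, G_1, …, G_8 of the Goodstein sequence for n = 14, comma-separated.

14 —HB2→ 2^(2 + 1) + 2^2 + 2 —bump→ 3^(3 + 1) + 3^3 + 3 = 111 —(−1)→ 110
110 —HB3→ 3^(3 + 1) + 3^3 + 2 —bump→ 4^(4 + 1) + 4^4 + 2 = 1282 —(−1)→ 1281
1281 —HB4→ 4^(4 + 1) + 4^4 + 1 —bump→ 5^(5 + 1) + 5^5 + 1 = 18751 —(−1)→ 18750
18750 —HB5→ 5^(5 + 1) + 5^5 —bump→ 6^(6 + 1) + 6^6 = 326592 —(−1)→ 326591
326591 —HB6→ 6^(6 + 1) + 5·6^5 + 5·6^4 + 5·6^3 + 5·6^2 + 5·6 + 5 —bump→ 7^(7 + 1) + 5·7^5 + 5·7^4 + 5·7^3 + 5·7^2 + 5·7 + 5 = 5862841 —(−1)→ 5862840
5862840 —HB7→ 7^(7 + 1) + 5·7^5 + 5·7^4 + 5·7^3 + 5·7^2 + 5·7 + 4 —bump→ 8^(8 + 1) + 5·8^5 + 5·8^4 + 5·8^3 + 5·8^2 + 5·8 + 4 = 134404972 —(−1)→ 134404971
134404971 —HB8→ 8^(8 + 1) + 5·8^5 + 5·8^4 + 5·8^3 + 5·8^2 + 5·8 + 3 —bump→ 9^(9 + 1) + 5·9^5 + 5·9^4 + 5·9^3 + 5·9^2 + 5·9 + 3 = 3487116549 —(−1)→ 3487116548
3487116548 —HB9→ 9^(9 + 1) + 5·9^5 + 5·9^4 + 5·9^3 + 5·9^2 + 5·9 + 2 —bump→ 10^(10 + 1) + 5·10^5 + 5·10^4 + 5·10^3 + 5·10^2 + 5·10 + 2 = 100000555552 —(−1)→ 100000555551

14, 110, 1281, 18750, 326591, 5862840, 134404971, 3487116548, 100000555551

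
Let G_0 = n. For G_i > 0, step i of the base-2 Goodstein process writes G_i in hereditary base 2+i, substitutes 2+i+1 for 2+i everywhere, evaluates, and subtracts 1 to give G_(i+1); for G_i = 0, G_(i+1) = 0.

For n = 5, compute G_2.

base 2: 5 = 2^2 + 1; at 3: 3^3 + 1 = 28; next = 27
base 3: 27 = 3^3; at 4: 4^4 = 256; next = 255
base 4: 255 = 3·4^3 + 3·4^2 + 3·4 + 3; at 5: 3·5^3 + 3·5^2 + 3·5 + 3 = 468; next = 467

255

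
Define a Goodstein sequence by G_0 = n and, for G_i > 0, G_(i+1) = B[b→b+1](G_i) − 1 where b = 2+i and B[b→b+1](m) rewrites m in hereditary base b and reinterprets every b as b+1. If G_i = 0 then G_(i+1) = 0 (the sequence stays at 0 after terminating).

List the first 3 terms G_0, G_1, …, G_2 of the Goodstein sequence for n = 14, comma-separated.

14, 110, 1281

[0] 14 ≡ 2^(2 + 1) + 2^2 + 2 (base 2). Lift 3: 111. −1: 110.
[1] 110 ≡ 3^(3 + 1) + 3^3 + 2 (base 3). Lift 4: 1282. −1: 1281.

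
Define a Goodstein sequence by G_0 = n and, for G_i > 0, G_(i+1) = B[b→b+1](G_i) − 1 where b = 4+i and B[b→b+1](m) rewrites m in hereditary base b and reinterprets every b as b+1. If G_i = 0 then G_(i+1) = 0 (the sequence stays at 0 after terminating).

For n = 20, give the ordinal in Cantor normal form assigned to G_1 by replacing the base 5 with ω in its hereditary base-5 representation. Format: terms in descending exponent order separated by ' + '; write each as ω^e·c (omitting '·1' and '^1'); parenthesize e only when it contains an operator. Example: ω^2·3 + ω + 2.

G_0 = 20. HB_4(20) = 4^2 + 4. Bump = 30. G_1 = 29.
G_1 = 29. HB_5(29) = 5^2 + 4. Bump = 40. G_2 = 39.

ω^2 + 4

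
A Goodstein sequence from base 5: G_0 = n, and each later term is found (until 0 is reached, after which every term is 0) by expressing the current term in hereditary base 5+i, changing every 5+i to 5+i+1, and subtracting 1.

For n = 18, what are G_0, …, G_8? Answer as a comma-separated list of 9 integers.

18, 20, 22, 24, 26, 27, 28, 29, 30

G_0=18  [base 5] 3·5 + 3  →[5↦6]→  3·6 + 3 = 21  −1 ⇒ G_1=20
G_1=20  [base 6] 3·6 + 2  →[6↦7]→  3·7 + 2 = 23  −1 ⇒ G_2=22
G_2=22  [base 7] 3·7 + 1  →[7↦8]→  3·8 + 1 = 25  −1 ⇒ G_3=24
G_3=24  [base 8] 3·8  →[8↦9]→  3·9 = 27  −1 ⇒ G_4=26
G_4=26  [base 9] 2·9 + 8  →[9↦10]→  2·10 + 8 = 28  −1 ⇒ G_5=27
G_5=27  [base 10] 2·10 + 7  →[10↦11]→  2·11 + 7 = 29  −1 ⇒ G_6=28
G_6=28  [base 11] 2·11 + 6  →[11↦12]→  2·12 + 6 = 30  −1 ⇒ G_7=29
G_7=29  [base 12] 2·12 + 5  →[12↦13]→  2·13 + 5 = 31  −1 ⇒ G_8=30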